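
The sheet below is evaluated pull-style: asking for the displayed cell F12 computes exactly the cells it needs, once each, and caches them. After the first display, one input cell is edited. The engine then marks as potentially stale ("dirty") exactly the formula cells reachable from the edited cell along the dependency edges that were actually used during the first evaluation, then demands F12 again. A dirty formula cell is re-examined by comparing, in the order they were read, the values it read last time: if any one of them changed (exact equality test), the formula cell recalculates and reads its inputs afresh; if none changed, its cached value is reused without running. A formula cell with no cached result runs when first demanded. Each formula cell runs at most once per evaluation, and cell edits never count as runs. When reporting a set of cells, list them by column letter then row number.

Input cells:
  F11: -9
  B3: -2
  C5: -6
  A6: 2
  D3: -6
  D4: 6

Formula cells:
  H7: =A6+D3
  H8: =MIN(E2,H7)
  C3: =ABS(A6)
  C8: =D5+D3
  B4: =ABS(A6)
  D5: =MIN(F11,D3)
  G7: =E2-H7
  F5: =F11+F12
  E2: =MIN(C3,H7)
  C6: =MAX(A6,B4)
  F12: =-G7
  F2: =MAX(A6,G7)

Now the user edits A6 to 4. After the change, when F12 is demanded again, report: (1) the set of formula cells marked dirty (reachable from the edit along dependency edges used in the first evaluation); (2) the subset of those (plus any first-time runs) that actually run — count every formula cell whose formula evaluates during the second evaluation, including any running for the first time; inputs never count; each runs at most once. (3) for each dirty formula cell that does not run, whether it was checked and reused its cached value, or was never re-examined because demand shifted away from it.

The edit dirties: C3, E2, F12, G7, H7.
4 formula cells run: C3, E2, G7, H7.
Cache hits after checking: F12.
Note the absorption at G7: it re-runs yet its value is the same, leaving the output's value untouched.

First demand of the output computes:
  C3 = ABS(2) = 2
  H7 = 2 + -6 = -4
  E2 = MIN(2, -4) = -4
  G7 = -4 - -4 = 0
  F12 = -(0) = 0

After the edit, cleaning proceeds:
  C3: a read changed (A6 2->4) — executes, giving 4.
  H7: a read changed (A6 2->4) — executes, giving -2.
  E2: a read changed (C3 2->4; H7 -4->-2) — executes, giving -2.
  G7: a read changed (E2 -4->-2; H7 -4->-2) — executes, giving 0 — identical to its old value.
  F12: dirty, but its reads are unchanged (G7 unchanged); cached 0 stands.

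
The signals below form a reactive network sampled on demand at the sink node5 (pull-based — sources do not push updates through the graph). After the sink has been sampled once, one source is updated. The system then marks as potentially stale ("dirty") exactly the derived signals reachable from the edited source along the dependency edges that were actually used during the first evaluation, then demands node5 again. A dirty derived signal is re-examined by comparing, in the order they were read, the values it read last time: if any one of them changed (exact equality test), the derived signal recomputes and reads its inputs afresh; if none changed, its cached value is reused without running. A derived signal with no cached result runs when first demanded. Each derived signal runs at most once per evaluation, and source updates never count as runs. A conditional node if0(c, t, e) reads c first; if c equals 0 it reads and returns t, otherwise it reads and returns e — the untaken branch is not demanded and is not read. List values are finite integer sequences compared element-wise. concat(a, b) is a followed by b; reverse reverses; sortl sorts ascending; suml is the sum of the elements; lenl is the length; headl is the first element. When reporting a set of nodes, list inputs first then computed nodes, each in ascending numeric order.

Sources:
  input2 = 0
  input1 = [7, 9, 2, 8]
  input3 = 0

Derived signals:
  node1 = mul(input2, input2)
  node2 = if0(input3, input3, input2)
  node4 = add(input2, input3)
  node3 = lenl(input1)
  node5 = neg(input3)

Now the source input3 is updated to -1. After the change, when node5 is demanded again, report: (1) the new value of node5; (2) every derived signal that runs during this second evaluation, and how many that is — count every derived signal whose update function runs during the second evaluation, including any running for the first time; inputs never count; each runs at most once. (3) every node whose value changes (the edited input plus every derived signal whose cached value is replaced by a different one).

Initial pass — values computed on the first demand:
  node5 = neg(0) = 0

Second demand — change propagation:
  node5: re-runs because input3 0->-1; new result 1.

node5 now evaluates to 1.
Run set: node5 (1 run).
Changed values: input3, node5.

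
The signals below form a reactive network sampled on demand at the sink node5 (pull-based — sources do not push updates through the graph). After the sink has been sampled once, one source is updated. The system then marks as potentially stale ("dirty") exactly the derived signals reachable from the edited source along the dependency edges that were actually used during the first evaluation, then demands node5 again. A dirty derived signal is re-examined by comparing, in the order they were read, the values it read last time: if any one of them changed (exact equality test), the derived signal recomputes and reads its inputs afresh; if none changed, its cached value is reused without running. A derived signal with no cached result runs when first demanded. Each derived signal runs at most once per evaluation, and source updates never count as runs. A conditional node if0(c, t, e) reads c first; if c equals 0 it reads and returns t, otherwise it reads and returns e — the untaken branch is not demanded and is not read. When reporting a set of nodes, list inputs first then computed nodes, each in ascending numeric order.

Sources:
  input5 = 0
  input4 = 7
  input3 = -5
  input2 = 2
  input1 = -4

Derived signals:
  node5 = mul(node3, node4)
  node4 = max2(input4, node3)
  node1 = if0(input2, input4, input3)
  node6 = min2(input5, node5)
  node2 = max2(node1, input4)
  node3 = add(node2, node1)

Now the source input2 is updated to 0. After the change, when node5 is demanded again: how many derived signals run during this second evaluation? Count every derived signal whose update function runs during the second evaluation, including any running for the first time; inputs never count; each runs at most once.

Run set: node1, node2, node3, node4, node5 (5 run).

Initial pass — values computed on the first demand:
  node1 = if0(input2=2 -> else branch input3) = -5
  node2 = max2(-5, 7) = 7
  node3 = add(7, -5) = 2
  node4 = max2(7, 2) = 7
  node5 = mul(2, 7) = 14

Second demand — change propagation:
  node1: re-runs because input2 2->0; new result 7.
  node2: re-runs because node1 -5->7; new result 7 (unchanged).
  node3: re-runs because node1 -5->7; new result 14.
  node4: re-runs because node3 2->14; new result 14.
  node5: re-runs because node3 2->14; node4 7->14; new result 196.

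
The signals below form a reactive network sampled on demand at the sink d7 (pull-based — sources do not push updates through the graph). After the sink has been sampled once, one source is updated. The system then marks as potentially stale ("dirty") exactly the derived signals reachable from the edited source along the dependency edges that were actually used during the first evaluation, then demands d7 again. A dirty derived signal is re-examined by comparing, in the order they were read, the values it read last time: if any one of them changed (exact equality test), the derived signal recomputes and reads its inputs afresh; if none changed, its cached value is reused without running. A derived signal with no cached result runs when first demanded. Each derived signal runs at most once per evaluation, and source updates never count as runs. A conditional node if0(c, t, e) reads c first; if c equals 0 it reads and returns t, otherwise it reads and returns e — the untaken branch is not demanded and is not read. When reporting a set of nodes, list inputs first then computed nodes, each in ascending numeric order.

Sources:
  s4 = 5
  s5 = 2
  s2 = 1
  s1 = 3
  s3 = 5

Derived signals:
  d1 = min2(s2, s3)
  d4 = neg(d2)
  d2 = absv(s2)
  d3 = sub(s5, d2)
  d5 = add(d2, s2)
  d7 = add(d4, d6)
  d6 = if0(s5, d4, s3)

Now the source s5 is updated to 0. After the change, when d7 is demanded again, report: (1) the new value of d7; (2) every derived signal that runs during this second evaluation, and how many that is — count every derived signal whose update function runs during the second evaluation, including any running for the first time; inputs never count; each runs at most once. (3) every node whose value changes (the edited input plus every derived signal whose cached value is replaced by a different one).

d7 now evaluates to -2.
Run set: d6, d7 (2 run).
Changed values: s5, d6, d7.

Initial pass — values computed on the first demand:
  d2 = absv(1) = 1
  d4 = neg(1) = -1
  d6 = if0(s5=2 -> else branch s3) = 5
  d7 = add(-1, 5) = 4

Second demand — change propagation:
  d6: re-runs because s5 2->0; new result -1.
  d7: re-runs because d6 5->-1; new result -2.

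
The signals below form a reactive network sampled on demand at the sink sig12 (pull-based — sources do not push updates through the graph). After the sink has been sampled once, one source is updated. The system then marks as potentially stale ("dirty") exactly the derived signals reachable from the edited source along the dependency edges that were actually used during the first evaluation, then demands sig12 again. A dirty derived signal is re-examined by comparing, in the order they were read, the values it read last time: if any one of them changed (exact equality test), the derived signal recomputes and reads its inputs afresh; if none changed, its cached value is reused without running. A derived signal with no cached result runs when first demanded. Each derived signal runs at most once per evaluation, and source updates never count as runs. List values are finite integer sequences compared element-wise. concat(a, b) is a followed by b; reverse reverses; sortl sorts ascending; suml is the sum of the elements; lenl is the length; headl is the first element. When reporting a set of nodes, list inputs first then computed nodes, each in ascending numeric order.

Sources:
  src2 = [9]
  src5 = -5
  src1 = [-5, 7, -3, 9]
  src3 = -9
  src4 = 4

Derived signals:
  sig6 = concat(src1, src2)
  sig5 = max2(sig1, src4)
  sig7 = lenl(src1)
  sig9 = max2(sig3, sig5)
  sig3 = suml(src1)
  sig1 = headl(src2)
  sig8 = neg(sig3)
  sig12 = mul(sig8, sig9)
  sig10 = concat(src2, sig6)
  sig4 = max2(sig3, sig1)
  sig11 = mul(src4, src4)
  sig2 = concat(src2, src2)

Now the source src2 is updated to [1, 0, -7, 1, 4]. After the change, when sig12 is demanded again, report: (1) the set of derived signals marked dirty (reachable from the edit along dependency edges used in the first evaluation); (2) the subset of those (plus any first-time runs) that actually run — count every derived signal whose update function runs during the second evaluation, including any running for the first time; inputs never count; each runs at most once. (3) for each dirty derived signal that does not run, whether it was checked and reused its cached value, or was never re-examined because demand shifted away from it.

Initial pass — values computed on the first demand:
  sig1 = headl([9]) = 9
  sig3 = suml([-5, 7, -3, 9]) = 8
  sig5 = max2(9, 4) = 9
  sig8 = neg(8) = -8
  sig9 = max2(8, 9) = 9
  sig12 = mul(-8, 9) = -72

Second demand — change propagation:
  sig1: re-runs because src2 [9]->[1, 0, -7, 1, 4]; new result 1.
  sig5: re-runs because sig1 9->1; new result 4.
  sig9: re-runs because sig5 9->4; new result 8.
  sig12: re-runs because sig9 9->8; new result -64.

Dirty set: sig1, sig5, sig9, sig12.
Run set: sig1, sig5, sig9, sig12 (4 run).
All dirty derived signals ended up running.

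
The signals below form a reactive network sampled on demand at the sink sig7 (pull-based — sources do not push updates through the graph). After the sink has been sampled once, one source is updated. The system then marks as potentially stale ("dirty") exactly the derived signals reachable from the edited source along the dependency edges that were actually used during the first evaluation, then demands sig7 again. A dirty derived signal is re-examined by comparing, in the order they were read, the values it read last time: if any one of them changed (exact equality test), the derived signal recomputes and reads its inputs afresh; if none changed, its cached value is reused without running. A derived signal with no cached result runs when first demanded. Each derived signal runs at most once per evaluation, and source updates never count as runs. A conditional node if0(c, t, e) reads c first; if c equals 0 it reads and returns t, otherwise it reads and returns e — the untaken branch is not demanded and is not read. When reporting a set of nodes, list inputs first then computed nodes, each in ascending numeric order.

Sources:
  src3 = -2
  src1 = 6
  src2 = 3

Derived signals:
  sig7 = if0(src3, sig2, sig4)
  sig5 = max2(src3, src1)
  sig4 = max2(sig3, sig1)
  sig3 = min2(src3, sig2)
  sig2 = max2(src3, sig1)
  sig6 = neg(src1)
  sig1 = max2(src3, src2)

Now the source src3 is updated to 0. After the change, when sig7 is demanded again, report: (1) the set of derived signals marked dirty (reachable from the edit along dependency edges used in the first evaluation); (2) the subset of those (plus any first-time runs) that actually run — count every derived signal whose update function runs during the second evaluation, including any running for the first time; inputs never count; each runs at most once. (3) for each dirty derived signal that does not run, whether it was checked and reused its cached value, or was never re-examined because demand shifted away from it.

Initial pass — values computed on the first demand:
  sig1 = max2(-2, 3) = 3
  sig2 = max2(-2, 3) = 3
  sig3 = min2(-2, 3) = -2
  sig4 = max2(-2, 3) = 3
  sig7 = if0(src3=-2 -> else branch sig4) = 3

Second demand — change propagation:
  sig1: re-runs because src3 -2->0; new result 3 (unchanged).
  sig2: re-runs because src3 -2->0; new result 3 (unchanged).
  sig3: dirty yet unreached — the second evaluation never asks for it.
  sig4: dirty yet unreached — the second evaluation never asks for it.
  sig7: re-runs because src3 -2->0; new result 3 (unchanged).

The important point: the flipped condition redirects demand; sig3, sig4 are left stale, never re-checked.

Dirty set: sig1, sig2, sig3, sig4, sig7.
Run set: sig1, sig2, sig7 (3 run).
Left stale — demand moved off them: sig3, sig4.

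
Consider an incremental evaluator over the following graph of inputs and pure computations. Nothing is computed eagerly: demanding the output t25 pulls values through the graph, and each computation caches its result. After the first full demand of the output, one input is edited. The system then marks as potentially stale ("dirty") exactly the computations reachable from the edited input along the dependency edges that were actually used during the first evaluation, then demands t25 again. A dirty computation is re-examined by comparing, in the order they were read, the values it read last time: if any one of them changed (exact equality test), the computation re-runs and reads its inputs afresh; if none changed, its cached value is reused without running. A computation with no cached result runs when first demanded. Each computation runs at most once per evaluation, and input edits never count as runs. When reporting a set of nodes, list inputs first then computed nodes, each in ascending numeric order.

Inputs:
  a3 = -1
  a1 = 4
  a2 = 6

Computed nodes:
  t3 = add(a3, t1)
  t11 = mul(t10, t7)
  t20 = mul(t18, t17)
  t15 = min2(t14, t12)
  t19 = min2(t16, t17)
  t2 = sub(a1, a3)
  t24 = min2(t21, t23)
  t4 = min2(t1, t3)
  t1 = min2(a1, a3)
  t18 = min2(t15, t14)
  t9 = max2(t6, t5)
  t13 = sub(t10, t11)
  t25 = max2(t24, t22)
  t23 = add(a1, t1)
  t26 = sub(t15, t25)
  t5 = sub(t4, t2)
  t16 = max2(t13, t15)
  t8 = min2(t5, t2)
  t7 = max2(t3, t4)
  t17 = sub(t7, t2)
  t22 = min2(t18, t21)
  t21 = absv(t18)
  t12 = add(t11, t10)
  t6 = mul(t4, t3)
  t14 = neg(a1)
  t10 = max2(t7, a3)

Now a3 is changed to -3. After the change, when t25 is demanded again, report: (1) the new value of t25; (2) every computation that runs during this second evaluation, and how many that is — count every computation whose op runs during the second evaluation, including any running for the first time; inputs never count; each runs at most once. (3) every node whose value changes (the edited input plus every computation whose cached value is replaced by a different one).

t25 now evaluates to 1.
Run set: t1, t3, t4, t7, t10, t11, t12, t15, t23, t24, t25 (11 run).
Changed values: a3, t1, t3, t4, t7, t10, t11, t12, t23, t24, t25.
The important point: at t18 every value read last time is unchanged, so the dirty flag clears without a run.

Initial pass — values computed on the first demand:
  t1 = min2(4, -1) = -1
  t3 = add(-1, -1) = -2
  t4 = min2(-1, -2) = -2
  t7 = max2(-2, -2) = -2
  t10 = max2(-2, -1) = -1
  t11 = mul(-1, -2) = 2
  t12 = add(2, -1) = 1
  t14 = neg(4) = -4
  t15 = min2(-4, 1) = -4
  t18 = min2(-4, -4) = -4
  t21 = absv(-4) = 4
  t22 = min2(-4, 4) = -4
  t23 = add(4, -1) = 3
  t24 = min2(4, 3) = 3
  t25 = max2(3, -4) = 3

Second demand — change propagation:
  t1: re-runs because a3 -1->-3; new result -3.
  t3: re-runs because a3 -1->-3; t1 -1->-3; new result -6.
  t4: re-runs because t1 -1->-3; t3 -2->-6; new result -6.
  t7: re-runs because t3 -2->-6; t4 -2->-6; new result -6.
  t10: re-runs because t7 -2->-6; a3 -1->-3; new result -3.
  t11: re-runs because t10 -1->-3; t7 -2->-6; new result 18.
  t12: re-runs because t11 2->18; t10 -1->-3; new result 15.
  t15: re-runs because t12 1->15; new result -4 (unchanged).
  t18: re-examined; everything it read last time is the same (t15 unchanged, t14 unchanged) — cache -4 kept, no run.
  t21: re-examined; everything it read last time is the same (t18 unchanged) — cache 4 kept, no run.
  t22: re-examined; everything it read last time is the same (t18 unchanged, t21 unchanged) — cache -4 kept, no run.
  t23: re-runs because t1 -1->-3; new result 1.
  t24: re-runs because t23 3->1; new result 1.
  t25: re-runs because t24 3->1; new result 1.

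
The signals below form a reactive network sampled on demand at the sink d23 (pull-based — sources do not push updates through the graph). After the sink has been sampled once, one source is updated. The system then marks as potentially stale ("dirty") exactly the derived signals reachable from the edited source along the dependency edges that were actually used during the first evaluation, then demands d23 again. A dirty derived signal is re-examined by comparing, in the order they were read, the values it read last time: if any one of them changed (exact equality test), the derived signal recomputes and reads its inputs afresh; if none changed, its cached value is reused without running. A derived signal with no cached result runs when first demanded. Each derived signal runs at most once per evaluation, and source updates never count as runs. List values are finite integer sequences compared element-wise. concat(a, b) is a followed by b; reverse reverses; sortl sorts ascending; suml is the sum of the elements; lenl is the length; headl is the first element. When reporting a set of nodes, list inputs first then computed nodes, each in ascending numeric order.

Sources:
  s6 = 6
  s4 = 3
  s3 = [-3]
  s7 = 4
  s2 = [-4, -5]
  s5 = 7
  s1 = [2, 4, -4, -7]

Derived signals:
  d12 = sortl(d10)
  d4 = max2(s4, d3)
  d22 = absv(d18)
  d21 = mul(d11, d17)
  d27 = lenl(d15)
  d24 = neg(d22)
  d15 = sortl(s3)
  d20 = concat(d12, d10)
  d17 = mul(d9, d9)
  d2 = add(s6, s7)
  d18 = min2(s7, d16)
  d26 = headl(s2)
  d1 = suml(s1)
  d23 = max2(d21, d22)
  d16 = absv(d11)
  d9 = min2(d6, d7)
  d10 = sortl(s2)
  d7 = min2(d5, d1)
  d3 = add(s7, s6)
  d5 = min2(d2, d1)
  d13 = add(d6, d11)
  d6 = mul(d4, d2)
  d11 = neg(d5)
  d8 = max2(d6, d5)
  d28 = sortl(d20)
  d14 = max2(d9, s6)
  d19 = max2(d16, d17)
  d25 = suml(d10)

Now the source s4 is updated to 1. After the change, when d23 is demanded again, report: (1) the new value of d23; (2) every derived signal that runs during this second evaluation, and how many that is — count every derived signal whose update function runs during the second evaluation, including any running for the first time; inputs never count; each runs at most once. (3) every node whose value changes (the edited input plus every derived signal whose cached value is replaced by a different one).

Initial pass — values computed on the first demand:
  d1 = suml([2, 4, -4, -7]) = -5
  d2 = add(6, 4) = 10
  d3 = add(4, 6) = 10
  d4 = max2(3, 10) = 10
  d5 = min2(10, -5) = -5
  d6 = mul(10, 10) = 100
  d7 = min2(-5, -5) = -5
  d9 = min2(100, -5) = -5
  d11 = neg(-5) = 5
  d16 = absv(5) = 5
  d17 = mul(-5, -5) = 25
  d18 = min2(4, 5) = 4
  d21 = mul(5, 25) = 125
  d22 = absv(4) = 4
  d23 = max2(125, 4) = 125

Second demand — change propagation:
  d4: re-runs because s4 3->1; new result 10 (unchanged).
  d6: re-examined; everything it read last time is the same (d4 unchanged, d2 unchanged) — cache 100 kept, no run.
  d9: re-examined; everything it read last time is the same (d6 unchanged, d7 unchanged) — cache -5 kept, no run.
  d17: re-examined; everything it read last time is the same (d9 unchanged, d9 unchanged) — cache 25 kept, no run.
  d21: re-examined; everything it read last time is the same (d11 unchanged, d17 unchanged) — cache 125 kept, no run.
  d23: re-examined; everything it read last time is the same (d21 unchanged, d22 unchanged) — cache 125 kept, no run.

The important point: d4 recomputes to an identical value, and the output ends up unchanged.

d23 now evaluates to 125.
Run set: d4 (1 run).
Changed values: s4.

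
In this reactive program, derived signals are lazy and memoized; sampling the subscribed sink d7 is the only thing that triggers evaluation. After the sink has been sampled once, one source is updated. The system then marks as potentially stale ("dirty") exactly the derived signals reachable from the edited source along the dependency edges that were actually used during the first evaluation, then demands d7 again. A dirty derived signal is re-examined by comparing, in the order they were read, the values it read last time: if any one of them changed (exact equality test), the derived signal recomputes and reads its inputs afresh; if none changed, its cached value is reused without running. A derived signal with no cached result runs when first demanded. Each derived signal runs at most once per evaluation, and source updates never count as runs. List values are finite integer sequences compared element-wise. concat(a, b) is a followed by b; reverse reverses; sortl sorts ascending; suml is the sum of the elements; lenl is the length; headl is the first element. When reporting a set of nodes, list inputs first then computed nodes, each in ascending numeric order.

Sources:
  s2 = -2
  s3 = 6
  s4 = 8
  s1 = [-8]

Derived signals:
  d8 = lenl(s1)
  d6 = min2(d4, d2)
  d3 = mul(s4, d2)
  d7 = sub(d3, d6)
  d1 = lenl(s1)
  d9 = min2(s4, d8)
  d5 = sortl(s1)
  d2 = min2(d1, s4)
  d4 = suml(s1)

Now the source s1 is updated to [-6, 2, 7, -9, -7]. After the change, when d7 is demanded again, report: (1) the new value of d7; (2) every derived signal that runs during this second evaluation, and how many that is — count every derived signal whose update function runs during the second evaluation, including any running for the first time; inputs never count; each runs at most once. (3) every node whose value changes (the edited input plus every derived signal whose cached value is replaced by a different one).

Demanding d7 again yields 53.
6 derived signals run: d1, d2, d3, d4, d6, d7.
The nodes whose values change: s1, d1, d2, d3, d4, d6, d7.

First demand of the output computes:
  d1 = lenl([-8]) = 1
  d2 = min2(1, 8) = 1
  d3 = mul(8, 1) = 8
  d4 = suml([-8]) = -8
  d6 = min2(-8, 1) = -8
  d7 = sub(8, -8) = 16

After the edit, cleaning proceeds:
  d1: a read changed (s1 [-8]->[-6, 2, 7, -9, -7]) — executes, giving 5.
  d2: a read changed (d1 1->5) — executes, giving 5.
  d3: a read changed (d2 1->5) — executes, giving 40.
  d4: a read changed (s1 [-8]->[-6, 2, 7, -9, -7]) — executes, giving -13.
  d6: a read changed (d4 -8->-13; d2 1->5) — executes, giving -13.
  d7: a read changed (d3 8->40; d6 -8->-13) — executes, giving 53.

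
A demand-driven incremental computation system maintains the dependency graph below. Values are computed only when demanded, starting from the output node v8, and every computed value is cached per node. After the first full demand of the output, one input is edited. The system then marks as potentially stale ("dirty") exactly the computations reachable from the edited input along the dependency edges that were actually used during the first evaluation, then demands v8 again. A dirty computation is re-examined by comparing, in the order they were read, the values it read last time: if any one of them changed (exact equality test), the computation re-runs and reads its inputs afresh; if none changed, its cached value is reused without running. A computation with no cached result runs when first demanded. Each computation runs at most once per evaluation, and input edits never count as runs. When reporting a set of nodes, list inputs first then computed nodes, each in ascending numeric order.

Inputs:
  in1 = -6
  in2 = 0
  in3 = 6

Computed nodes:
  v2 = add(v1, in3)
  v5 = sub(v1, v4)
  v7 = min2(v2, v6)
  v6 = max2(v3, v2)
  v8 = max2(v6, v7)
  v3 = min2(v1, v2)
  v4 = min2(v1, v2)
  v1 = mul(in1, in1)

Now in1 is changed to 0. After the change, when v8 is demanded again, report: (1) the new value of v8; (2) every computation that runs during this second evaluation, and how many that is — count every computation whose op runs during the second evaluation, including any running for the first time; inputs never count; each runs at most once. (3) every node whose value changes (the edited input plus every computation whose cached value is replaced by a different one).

First evaluation (everything demanded from the output):
  v1 = mul(-6, -6) = 36
  v2 = add(36, 6) = 42
  v3 = min2(36, 42) = 36
  v6 = max2(36, 42) = 42
  v7 = min2(42, 42) = 42
  v8 = max2(42, 42) = 42

Propagation after the edit:
  v1: runs — in1 -6->0; in1 -6->0; result 0.
  v2: runs — v1 36->0; result 6.
  v3: runs — v1 36->0; v2 42->6; result 0.
  v6: runs — v3 36->0; v2 42->6; result 6.
  v7: runs — v2 42->6; v6 42->6; result 6.
  v8: runs — v6 42->6; v7 42->6; result 6.

New value of v8: 6.
Computations that run: v1, v2, v3, v6, v7, v8 — 6 in total.
Values that change: in1, v1, v2, v3, v6, v7, v8.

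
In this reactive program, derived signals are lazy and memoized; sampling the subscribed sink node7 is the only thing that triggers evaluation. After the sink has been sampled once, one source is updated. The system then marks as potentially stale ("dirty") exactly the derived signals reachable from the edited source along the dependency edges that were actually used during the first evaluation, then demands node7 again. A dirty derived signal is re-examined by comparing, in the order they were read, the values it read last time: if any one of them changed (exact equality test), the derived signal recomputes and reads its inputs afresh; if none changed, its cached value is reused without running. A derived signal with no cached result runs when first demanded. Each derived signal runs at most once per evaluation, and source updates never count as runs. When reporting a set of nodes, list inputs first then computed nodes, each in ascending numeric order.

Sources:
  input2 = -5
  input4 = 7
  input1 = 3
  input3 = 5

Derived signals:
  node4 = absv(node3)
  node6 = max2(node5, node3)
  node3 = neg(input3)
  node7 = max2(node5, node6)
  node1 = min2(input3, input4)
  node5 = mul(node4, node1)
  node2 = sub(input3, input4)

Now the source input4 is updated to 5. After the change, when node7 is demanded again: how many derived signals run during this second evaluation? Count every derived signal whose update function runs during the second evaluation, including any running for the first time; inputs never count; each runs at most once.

1 derived signals run: node1.
Note the absorption at node1: it re-runs yet its value is the same, leaving the output's value untouched.

First demand of the output computes:
  node1 = min2(5, 7) = 5
  node3 = neg(5) = -5
  node4 = absv(-5) = 5
  node5 = mul(5, 5) = 25
  node6 = max2(25, -5) = 25
  node7 = max2(25, 25) = 25

After the edit, cleaning proceeds:
  node1: a read changed (input4 7->5) — executes, giving 5 — identical to its old value.
  node5: dirty, but its reads are unchanged (node4 unchanged, node1 unchanged); cached 25 stands.
  node6: dirty, but its reads are unchanged (node5 unchanged, node3 unchanged); cached 25 stands.
  node7: dirty, but its reads are unchanged (node5 unchanged, node6 unchanged); cached 25 stands.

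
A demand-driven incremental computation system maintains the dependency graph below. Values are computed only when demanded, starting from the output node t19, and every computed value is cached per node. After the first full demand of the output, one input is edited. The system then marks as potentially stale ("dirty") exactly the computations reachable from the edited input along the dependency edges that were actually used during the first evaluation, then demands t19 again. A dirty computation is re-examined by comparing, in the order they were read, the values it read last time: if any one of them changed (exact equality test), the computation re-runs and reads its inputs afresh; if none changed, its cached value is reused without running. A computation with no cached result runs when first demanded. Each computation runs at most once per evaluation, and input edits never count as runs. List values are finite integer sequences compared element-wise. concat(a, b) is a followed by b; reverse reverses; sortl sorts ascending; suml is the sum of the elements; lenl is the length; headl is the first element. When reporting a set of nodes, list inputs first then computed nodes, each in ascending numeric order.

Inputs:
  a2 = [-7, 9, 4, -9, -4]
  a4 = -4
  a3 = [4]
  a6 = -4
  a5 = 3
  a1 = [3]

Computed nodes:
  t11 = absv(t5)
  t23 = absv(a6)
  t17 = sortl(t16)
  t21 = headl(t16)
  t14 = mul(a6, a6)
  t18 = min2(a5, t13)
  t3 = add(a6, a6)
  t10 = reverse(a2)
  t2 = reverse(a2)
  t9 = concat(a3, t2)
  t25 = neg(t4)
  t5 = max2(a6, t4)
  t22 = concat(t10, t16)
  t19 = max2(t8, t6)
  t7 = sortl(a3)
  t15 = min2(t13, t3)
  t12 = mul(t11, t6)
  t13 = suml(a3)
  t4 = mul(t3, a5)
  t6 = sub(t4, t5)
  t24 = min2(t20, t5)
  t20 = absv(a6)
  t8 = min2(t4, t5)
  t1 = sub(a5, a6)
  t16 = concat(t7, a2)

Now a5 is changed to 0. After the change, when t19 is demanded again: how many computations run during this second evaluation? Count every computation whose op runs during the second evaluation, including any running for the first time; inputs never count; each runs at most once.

First evaluation (everything demanded from the output):
  t3 = add(-4, -4) = -8
  t4 = mul(-8, 3) = -24
  t5 = max2(-4, -24) = -4
  t6 = sub(-24, -4) = -20
  t8 = min2(-24, -4) = -24
  t19 = max2(-24, -20) = -20

Propagation after the edit:
  t4: runs — a5 3->0; result 0.
  t5: runs — t4 -24->0; result 0.
  t6: runs — t4 -24->0; t5 -4->0; result 0.
  t8: runs — t4 -24->0; t5 -4->0; result 0.
  t19: runs — t8 -24->0; t6 -20->0; result 0.

Computations that run: t4, t5, t6, t8, t19 — 5 in total.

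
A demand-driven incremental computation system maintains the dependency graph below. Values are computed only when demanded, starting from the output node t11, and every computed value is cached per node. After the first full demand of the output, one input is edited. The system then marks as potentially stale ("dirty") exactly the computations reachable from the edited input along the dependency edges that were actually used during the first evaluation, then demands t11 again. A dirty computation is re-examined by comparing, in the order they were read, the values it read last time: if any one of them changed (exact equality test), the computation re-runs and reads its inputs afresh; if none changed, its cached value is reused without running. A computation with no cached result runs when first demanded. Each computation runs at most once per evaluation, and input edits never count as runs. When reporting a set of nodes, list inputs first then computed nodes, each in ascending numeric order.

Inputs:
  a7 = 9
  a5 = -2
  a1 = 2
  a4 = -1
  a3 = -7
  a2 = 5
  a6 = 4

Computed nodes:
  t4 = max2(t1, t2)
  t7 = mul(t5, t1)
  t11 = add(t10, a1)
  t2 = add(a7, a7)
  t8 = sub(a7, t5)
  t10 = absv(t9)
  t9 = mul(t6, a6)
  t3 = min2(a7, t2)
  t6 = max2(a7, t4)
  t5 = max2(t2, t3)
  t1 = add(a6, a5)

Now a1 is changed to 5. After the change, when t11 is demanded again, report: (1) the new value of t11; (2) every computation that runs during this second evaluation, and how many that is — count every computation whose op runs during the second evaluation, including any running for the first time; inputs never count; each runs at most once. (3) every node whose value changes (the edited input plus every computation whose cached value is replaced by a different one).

First evaluation (everything demanded from the output):
  t1 = add(4, -2) = 2
  t2 = add(9, 9) = 18
  t4 = max2(2, 18) = 18
  t6 = max2(9, 18) = 18
  t9 = mul(18, 4) = 72
  t10 = absv(72) = 72
  t11 = add(72, 2) = 74

Propagation after the edit:
  t11: runs — a1 2->5; result 77.

New value of t11: 77.
Computations that run: t11 — 1 in total.
Values that change: a1, t11.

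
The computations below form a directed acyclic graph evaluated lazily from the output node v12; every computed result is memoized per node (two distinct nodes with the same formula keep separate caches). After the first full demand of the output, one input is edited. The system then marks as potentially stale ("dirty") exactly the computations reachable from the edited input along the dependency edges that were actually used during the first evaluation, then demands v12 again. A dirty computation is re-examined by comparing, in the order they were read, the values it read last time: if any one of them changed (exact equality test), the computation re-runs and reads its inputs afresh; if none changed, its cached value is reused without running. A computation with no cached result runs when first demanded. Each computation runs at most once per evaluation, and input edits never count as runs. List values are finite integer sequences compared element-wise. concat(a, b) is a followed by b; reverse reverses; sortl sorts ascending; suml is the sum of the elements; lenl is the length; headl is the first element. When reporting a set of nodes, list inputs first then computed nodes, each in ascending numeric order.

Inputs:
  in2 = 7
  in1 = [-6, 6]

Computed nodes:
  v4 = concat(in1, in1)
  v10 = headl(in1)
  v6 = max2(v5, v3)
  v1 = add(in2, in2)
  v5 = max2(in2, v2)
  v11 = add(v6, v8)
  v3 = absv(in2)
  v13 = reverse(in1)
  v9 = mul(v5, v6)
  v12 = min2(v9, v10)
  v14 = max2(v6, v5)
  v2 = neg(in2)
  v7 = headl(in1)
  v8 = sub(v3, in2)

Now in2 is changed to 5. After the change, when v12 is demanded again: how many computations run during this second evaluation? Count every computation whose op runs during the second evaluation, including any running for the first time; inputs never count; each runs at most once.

First demand of the output computes:
  v2 = neg(7) = -7
  v3 = absv(7) = 7
  v5 = max2(7, -7) = 7
  v6 = max2(7, 7) = 7
  v9 = mul(7, 7) = 49
  v10 = headl([-6, 6]) = -6
  v12 = min2(49, -6) = -6

After the edit, cleaning proceeds:
  v2: a read changed (in2 7->5) — executes, giving -5.
  v3: a read changed (in2 7->5) — executes, giving 5.
  v5: a read changed (in2 7->5; v2 -7->-5) — executes, giving 5.
  v6: a read changed (v5 7->5; v3 7->5) — executes, giving 5.
  v9: a read changed (v5 7->5; v6 7->5) — executes, giving 25.
  v12: a read changed (v9 49->25) — executes, giving -6 — identical to its old value.

6 computations run: v2, v3, v5, v6, v9, v12.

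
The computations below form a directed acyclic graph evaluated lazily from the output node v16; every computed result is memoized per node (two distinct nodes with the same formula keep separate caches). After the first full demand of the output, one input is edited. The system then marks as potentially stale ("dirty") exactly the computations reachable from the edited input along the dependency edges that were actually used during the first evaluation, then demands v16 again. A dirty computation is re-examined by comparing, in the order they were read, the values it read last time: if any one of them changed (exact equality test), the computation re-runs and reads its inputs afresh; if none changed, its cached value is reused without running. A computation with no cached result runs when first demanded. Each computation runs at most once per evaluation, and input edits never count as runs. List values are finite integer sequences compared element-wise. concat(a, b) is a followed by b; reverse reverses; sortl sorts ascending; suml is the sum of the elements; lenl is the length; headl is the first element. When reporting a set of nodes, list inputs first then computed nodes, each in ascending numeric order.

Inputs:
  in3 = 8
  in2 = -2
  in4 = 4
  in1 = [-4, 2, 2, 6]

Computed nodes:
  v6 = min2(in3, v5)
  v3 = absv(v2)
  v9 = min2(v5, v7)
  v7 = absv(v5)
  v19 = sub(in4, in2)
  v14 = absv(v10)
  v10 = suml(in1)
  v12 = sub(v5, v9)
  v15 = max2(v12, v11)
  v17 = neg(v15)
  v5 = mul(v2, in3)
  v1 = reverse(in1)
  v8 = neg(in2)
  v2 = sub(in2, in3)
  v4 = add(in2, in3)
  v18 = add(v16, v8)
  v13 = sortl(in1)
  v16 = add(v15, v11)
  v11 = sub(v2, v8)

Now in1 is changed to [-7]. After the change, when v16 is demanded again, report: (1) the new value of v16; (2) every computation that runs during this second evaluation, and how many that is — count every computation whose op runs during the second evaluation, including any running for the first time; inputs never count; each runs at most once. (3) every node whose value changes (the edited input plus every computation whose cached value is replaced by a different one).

First demand of the output computes:
  v2 = sub(-2, 8) = -10
  v5 = mul(-10, 8) = -80
  v7 = absv(-80) = 80
  v8 = neg(-2) = 2
  v9 = min2(-80, 80) = -80
  v11 = sub(-10, 2) = -12
  v12 = sub(-80, -80) = 0
  v15 = max2(0, -12) = 0
  v16 = add(0, -12) = -12

After the edit, cleaning proceeds:
  in1 only reaches undemanded nodes; the second demand re-runs nothing.

Note the shortcut — in1 feeds only undemanded nodes, so no recomputation happens.

Demanding v16 again yields -12.
0 computations run: none.
The nodes whose values change: in1.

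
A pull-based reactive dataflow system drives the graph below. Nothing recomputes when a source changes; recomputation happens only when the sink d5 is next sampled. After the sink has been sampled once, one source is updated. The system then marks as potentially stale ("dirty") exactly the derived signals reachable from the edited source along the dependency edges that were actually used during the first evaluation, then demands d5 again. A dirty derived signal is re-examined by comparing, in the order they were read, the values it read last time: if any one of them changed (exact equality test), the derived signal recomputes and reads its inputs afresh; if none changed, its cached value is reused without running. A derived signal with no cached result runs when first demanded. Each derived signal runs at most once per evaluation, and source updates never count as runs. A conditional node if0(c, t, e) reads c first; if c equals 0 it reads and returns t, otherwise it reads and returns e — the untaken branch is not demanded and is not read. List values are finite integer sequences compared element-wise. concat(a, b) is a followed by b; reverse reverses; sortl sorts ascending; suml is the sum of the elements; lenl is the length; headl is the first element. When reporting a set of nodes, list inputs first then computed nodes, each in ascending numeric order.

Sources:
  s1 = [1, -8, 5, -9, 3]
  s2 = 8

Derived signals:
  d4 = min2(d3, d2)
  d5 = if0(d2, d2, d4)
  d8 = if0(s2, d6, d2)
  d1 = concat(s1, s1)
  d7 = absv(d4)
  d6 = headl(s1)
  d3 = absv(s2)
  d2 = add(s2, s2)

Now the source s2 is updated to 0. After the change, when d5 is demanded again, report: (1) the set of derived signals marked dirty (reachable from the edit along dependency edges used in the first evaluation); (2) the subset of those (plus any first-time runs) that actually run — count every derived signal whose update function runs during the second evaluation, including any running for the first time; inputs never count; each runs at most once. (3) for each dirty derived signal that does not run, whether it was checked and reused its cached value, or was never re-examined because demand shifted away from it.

First evaluation (everything demanded from the output):
  d2 = add(8, 8) = 16
  d3 = absv(8) = 8
  d4 = min2(8, 16) = 8
  d5 = if0(d2=16 -> else branch d4) = 8

Propagation after the edit:
  d2: runs — s2 8->0; s2 8->0; result 0.
  d3: marked dirty but never re-examined — demand shifted away from it.
  d4: marked dirty but never re-examined — demand shifted away from it.
  d5: runs — d2 16->0; result 0.

Key observation: a condition flipped, so demand moved to the other branch — d3, d4 are never re-examined.

Marked dirty: d2, d3, d4, d5.
Derived signals that run: d2, d5 — 2 in total.
Never re-examined (demand shifted away): d3, d4.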